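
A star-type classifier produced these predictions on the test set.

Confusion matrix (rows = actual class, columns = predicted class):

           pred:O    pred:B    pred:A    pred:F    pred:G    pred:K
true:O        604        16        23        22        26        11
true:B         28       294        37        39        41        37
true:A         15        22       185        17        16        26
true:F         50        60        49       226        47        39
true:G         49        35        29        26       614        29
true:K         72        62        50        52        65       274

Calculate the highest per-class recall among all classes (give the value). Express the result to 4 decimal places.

Per-class recall (TP/(TP+FN)):
  O: TP=604, FN=16+23+22+26+11=98 → 604/702 = 0.86040
  B: TP=294, FN=28+37+39+41+37=182 → 294/476 = 0.61765
  A: TP=185, FN=15+22+17+16+26=96 → 185/281 = 0.65836
  F: TP=226, FN=50+60+49+47+39=245 → 226/471 = 0.47983
  G: TP=614, FN=49+35+29+26+29=168 → 614/782 = 0.78517
  K: TP=274, FN=72+62+50+52+65=301 → 274/575 = 0.47652
Highest is class 'O' with recall = 0.8604.

0.8604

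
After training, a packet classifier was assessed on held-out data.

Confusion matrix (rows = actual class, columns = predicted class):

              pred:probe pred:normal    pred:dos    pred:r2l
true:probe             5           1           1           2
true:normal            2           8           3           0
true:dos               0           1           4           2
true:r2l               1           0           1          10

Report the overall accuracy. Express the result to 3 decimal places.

0.659

Accuracy = trace / total = (5+8+4+10=27) / 41 = 27/41 = 0.659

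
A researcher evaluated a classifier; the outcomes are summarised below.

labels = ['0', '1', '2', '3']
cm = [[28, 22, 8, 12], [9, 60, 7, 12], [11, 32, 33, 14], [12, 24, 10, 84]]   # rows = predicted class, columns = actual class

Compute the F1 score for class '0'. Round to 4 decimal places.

0.4308

F1 score = 2·TP/(2·TP+FP+FN).
0: TP=28, FP=22+8+12=42, FN=9+11+12=32 → 56/130 = 0.43077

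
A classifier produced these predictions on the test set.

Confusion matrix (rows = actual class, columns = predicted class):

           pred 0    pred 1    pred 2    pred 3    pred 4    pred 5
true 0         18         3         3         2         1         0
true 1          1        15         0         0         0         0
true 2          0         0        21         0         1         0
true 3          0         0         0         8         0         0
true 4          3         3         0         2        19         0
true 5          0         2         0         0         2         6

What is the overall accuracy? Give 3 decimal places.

Accuracy = trace / total = (18+15+21+8+19+6=87) / 110 = 87/110 = 0.791

0.791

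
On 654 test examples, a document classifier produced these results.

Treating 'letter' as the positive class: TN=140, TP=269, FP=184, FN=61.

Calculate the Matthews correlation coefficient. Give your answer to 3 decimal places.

MCC = (TP·TN − FP·FN) / √((TP+FP)(TP+FN)(TN+FP)(TN+FN))
Numerator = 269·140 − 184·61 = 26436
Denominator = √(453·330·324·201) = √9735386760 = 98668.0635
MCC = 26436 / 98668.0635 = 0.268

0.268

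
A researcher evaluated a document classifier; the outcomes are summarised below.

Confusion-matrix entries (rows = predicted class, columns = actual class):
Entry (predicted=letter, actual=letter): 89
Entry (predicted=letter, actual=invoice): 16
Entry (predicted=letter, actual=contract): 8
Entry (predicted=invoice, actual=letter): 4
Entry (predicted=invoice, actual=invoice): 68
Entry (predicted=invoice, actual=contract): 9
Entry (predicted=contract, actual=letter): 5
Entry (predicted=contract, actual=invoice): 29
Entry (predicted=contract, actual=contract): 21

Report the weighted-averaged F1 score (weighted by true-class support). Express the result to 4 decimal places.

0.7191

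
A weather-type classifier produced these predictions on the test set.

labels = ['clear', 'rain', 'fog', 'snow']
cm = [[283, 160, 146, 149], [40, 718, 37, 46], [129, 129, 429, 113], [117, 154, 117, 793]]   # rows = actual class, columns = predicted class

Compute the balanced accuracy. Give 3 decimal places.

0.611

Balanced accuracy = mean of per-class recall.
  clear: recall = 283/738 = 0.3835
  rain: recall = 718/841 = 0.8537
  fog: recall = 429/800 = 0.5363
  snow: recall = 793/1181 = 0.6715
Mean = (0.3835 + 0.8537 + 0.5363 + 0.6715) / 4 = 0.611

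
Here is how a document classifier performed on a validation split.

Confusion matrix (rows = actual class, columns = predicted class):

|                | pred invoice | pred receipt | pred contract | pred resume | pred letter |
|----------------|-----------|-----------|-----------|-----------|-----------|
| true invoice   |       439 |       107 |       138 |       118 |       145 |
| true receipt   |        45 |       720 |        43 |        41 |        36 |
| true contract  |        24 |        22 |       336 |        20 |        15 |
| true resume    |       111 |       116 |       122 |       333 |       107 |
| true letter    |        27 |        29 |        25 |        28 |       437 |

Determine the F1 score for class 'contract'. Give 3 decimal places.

0.622

One-vs-rest for 'contract': TP = diagonal; FP = other classes predicted 'contract'; FN = 'contract' predicted as other.
F1 score = 2·TP/(2·TP+FP+FN).
contract: TP=336, FP=138+43+122+25=328, FN=24+22+20+15=81 → 672/1081 = 0.6216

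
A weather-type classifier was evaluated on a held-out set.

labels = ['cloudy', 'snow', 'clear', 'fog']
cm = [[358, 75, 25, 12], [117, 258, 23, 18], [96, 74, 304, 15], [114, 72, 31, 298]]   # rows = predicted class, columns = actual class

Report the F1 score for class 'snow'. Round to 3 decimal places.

One-vs-rest for 'snow': TP = diagonal; FP = other classes predicted 'snow'; FN = 'snow' predicted as other.
F1 score = 2·TP/(2·TP+FP+FN).
snow: TP=258, FP=117+23+18=158, FN=75+74+72=221 → 516/895 = 0.5765

0.577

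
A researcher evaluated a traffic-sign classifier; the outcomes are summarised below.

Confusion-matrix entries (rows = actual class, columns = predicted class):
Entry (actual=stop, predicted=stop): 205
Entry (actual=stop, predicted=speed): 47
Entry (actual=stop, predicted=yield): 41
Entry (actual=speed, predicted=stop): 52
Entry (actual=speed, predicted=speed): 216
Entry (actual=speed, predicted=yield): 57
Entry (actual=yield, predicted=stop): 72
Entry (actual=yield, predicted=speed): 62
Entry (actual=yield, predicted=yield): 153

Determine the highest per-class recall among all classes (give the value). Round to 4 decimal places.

0.6997

Per-class recall (TP/(TP+FN)):
  stop: TP=205, FN=47+41=88 → 205/293 = 0.69966
  speed: TP=216, FN=52+57=109 → 216/325 = 0.66462
  yield: TP=153, FN=72+62=134 → 153/287 = 0.53310
Highest is class 'stop' with recall = 0.6997.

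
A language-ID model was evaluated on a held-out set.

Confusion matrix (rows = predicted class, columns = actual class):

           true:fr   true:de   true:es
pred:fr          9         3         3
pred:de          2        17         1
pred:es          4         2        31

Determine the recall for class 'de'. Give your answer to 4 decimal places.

0.7727

One-vs-rest for 'de': TP = diagonal; FP = other classes predicted 'de'; FN = 'de' predicted as other.
recall = TP/(TP+FN).
de: TP=17, FN=3+2=5 → 17/22 = 0.77273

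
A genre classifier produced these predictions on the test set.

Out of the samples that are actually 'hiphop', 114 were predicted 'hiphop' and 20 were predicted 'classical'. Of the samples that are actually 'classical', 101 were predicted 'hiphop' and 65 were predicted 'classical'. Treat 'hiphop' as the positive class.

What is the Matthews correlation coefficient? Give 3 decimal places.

0.267

MCC = (TP·TN − FP·FN) / √((TP+FP)(TP+FN)(TN+FP)(TN+FN))
Numerator = 114·65 − 101·20 = 5390
Denominator = √(215·134·166·85) = √406509100 = 20162.0708
MCC = 5390 / 20162.0708 = 0.267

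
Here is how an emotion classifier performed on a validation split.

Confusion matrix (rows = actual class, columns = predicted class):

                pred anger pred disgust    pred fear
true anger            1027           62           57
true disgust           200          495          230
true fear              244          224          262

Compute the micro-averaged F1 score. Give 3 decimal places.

Micro-averaging pools counts across classes: ΣTP=1784, ΣFP=1017, ΣFN=1017.
Micro-F1 score = 2·TP/(2·TP+FP+FN) on pooled counts = 0.637 (equals overall accuracy in single-label multiclass).

0.637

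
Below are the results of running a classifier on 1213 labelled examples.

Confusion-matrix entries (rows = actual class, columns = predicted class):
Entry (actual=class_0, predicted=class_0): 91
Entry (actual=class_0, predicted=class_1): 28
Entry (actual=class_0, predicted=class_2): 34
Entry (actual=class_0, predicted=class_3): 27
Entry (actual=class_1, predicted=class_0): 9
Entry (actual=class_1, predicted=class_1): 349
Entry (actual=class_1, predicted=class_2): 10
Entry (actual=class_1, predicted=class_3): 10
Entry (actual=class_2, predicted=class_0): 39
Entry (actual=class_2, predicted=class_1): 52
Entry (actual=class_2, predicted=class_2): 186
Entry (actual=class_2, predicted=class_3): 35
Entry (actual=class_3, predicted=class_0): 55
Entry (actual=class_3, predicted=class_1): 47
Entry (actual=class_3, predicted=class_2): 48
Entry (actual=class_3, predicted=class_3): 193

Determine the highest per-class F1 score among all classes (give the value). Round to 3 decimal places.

0.817

Per-class F1 score (2·TP/(2·TP+FP+FN)):
  class_0: TP=91, FP=9+39+55=103, FN=28+34+27=89 → 182/374 = 0.4866
  class_1: TP=349, FP=28+52+47=127, FN=9+10+10=29 → 698/854 = 0.8173
  class_2: TP=186, FP=34+10+48=92, FN=39+52+35=126 → 372/590 = 0.6305
  class_3: TP=193, FP=27+10+35=72, FN=55+47+48=150 → 386/608 = 0.6349
Highest is class 'class_1' with F1 score = 0.817.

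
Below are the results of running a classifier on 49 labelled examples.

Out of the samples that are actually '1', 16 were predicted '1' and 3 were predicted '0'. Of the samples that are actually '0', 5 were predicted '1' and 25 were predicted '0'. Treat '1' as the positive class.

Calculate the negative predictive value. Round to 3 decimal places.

NPV = TN/(TN+FN) = 25/(25+3) = 0.893

0.893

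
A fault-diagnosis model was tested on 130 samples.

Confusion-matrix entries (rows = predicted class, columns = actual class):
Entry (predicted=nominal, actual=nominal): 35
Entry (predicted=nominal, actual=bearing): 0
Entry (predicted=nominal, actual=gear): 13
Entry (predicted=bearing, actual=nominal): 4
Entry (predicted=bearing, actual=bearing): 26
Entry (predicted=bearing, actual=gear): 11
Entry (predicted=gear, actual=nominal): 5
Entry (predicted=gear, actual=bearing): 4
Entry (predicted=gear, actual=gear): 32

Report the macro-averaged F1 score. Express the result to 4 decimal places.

0.7177

Per-class F1 score (2·TP/(2·TP+FP+FN)):
  nominal: TP=35, FP=0+13=13, FN=4+5=9 → 70/92 = 0.76087
  bearing: TP=26, FP=4+11=15, FN=0+4=4 → 52/71 = 0.73239
  gear: TP=32, FP=5+4=9, FN=13+11=24 → 64/97 = 0.65979
Macro-F1 score = mean = (0.76087 + 0.73239 + 0.65979) / 3 = 0.7177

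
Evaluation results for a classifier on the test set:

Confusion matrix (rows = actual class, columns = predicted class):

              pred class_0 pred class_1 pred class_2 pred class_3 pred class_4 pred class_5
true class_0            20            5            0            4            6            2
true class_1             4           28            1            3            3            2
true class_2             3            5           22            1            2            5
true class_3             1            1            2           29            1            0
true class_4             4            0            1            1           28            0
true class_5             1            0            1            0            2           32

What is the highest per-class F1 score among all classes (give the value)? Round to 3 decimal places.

0.831

Per-class F1 score (2·TP/(2·TP+FP+FN)):
  class_0: TP=20, FP=4+3+1+4+1=13, FN=5+0+4+6+2=17 → 40/70 = 0.5714
  class_1: TP=28, FP=5+5+1+0+0=11, FN=4+1+3+3+2=13 → 56/80 = 0.7000
  class_2: TP=22, FP=0+1+2+1+1=5, FN=3+5+1+2+5=16 → 44/65 = 0.6769
  class_3: TP=29, FP=4+3+1+1+0=9, FN=1+1+2+1+0=5 → 58/72 = 0.8056
  class_4: TP=28, FP=6+3+2+1+2=14, FN=4+0+1+1+0=6 → 56/76 = 0.7368
  class_5: TP=32, FP=2+2+5+0+0=9, FN=1+0+1+0+2=4 → 64/77 = 0.8312
Highest is class 'class_5' with F1 score = 0.831.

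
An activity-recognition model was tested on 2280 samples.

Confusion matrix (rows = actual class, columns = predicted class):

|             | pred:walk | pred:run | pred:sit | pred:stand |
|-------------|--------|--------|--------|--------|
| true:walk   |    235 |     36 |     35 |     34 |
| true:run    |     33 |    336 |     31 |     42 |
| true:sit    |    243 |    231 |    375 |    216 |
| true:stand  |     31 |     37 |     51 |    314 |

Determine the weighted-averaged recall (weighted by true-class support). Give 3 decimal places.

0.553

Per-class recall (TP/(TP+FN)):
  walk: TP=235, FN=36+35+34=105 → 235/340 = 0.6912
  run: TP=336, FN=33+31+42=106 → 336/442 = 0.7602
  sit: TP=375, FN=243+231+216=690 → 375/1065 = 0.3521
  stand: TP=314, FN=31+37+51=119 → 314/433 = 0.7252
Weighted-recall = Σ (supportᵢ/N)·recallᵢ with N=2280: (340/2280)·0.6912 + (442/2280)·0.7602 + (1065/2280)·0.3521 + (433/2280)·0.7252 = 0.553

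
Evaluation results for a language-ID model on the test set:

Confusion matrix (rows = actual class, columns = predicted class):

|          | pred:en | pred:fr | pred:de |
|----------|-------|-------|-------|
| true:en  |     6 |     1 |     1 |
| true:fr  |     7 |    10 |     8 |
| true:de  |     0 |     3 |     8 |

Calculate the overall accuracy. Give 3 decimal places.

0.545

Accuracy = trace / total = (6+10+8=24) / 44 = 24/44 = 0.545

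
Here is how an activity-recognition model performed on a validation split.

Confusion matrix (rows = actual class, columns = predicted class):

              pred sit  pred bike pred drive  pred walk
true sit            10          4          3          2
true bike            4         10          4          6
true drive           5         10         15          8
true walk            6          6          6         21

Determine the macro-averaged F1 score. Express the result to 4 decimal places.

Per-class F1 score (2·TP/(2·TP+FP+FN)):
  sit: TP=10, FP=4+5+6=15, FN=4+3+2=9 → 20/44 = 0.45455
  bike: TP=10, FP=4+10+6=20, FN=4+4+6=14 → 20/54 = 0.37037
  drive: TP=15, FP=3+4+6=13, FN=5+10+8=23 → 30/66 = 0.45455
  walk: TP=21, FP=2+6+8=16, FN=6+6+6=18 → 42/76 = 0.55263
Macro-F1 score = mean = (0.45455 + 0.37037 + 0.45455 + 0.55263) / 4 = 0.4580

0.4580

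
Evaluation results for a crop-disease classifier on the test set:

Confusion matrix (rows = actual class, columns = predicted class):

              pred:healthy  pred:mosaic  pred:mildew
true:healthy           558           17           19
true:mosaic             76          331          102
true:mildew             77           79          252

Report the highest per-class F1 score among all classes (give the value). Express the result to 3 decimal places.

Per-class F1 score (2·TP/(2·TP+FP+FN)):
  healthy: TP=558, FP=76+77=153, FN=17+19=36 → 1116/1305 = 0.8552
  mosaic: TP=331, FP=17+79=96, FN=76+102=178 → 662/936 = 0.7073
  mildew: TP=252, FP=19+102=121, FN=77+79=156 → 504/781 = 0.6453
Highest is class 'healthy' with F1 score = 0.855.

0.855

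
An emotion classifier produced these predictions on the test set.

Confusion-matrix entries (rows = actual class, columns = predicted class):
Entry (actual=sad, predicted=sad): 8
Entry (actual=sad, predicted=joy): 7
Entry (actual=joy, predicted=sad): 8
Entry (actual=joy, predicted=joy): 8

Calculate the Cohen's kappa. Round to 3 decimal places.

0.033

Observed agreement pₒ = trace/N = 16/31 = 0.5161
Expected agreement pₑ = Σ (rowᵢ·colᵢ)/N² = (15·16 + 16·15)/31² = 0.4995
κ = (pₒ − pₑ)/(1 − pₑ) = (0.5161 − 0.4995)/(1 − 0.4995) = 0.033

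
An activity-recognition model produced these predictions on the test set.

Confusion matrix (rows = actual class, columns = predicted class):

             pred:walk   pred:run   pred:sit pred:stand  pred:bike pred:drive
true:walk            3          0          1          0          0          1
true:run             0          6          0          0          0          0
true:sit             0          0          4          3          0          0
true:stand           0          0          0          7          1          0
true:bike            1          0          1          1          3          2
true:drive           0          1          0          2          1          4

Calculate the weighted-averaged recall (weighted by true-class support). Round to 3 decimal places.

0.643

Per-class recall (TP/(TP+FN)):
  walk: TP=3, FN=0+1+0+0+1=2 → 3/5 = 0.6000
  run: TP=6, FN=0+0+0+0+0=0 → 6/6 = 1.0000
  sit: TP=4, FN=0+0+3+0+0=3 → 4/7 = 0.5714
  stand: TP=7, FN=0+0+0+1+0=1 → 7/8 = 0.8750
  bike: TP=3, FN=1+0+1+1+2=5 → 3/8 = 0.3750
  drive: TP=4, FN=0+1+0+2+1=4 → 4/8 = 0.5000
Weighted-recall = Σ (supportᵢ/N)·recallᵢ with N=42: (5/42)·0.6000 + (6/42)·1.0000 + (7/42)·0.5714 + (8/42)·0.8750 + (8/42)·0.3750 + (8/42)·0.5000 = 0.643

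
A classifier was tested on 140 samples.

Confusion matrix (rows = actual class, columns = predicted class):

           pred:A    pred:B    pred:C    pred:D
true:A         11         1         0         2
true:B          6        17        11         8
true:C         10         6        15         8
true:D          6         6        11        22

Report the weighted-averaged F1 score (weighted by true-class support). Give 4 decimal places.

0.4648

Per-class F1 score (2·TP/(2·TP+FP+FN)):
  A: TP=11, FP=6+10+6=22, FN=1+0+2=3 → 22/47 = 0.46809
  B: TP=17, FP=1+6+6=13, FN=6+11+8=25 → 34/72 = 0.47222
  C: TP=15, FP=0+11+11=22, FN=10+6+8=24 → 30/76 = 0.39474
  D: TP=22, FP=2+8+8=18, FN=6+6+11=23 → 44/85 = 0.51765
Weighted-F1 score = Σ (supportᵢ/N)·F1 scoreᵢ with N=140: (14/140)·0.46809 + (42/140)·0.47222 + (39/140)·0.39474 + (45/140)·0.51765 = 0.4648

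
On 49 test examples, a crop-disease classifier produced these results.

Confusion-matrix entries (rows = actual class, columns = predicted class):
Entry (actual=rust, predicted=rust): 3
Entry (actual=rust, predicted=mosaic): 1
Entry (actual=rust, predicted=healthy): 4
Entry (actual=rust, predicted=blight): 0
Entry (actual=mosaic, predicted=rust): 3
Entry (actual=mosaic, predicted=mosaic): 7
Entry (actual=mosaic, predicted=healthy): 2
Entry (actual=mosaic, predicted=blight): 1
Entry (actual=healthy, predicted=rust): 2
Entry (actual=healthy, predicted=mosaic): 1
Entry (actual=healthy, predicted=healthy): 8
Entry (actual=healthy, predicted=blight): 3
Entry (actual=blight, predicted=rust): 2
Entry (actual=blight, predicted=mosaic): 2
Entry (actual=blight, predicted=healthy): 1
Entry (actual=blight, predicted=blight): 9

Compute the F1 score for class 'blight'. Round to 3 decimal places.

0.667

Take TP from the diagonal, FP from the rest of the 'blight' prediction marginal, FN from the rest of the 'blight' actual marginal.
F1 score = 2·TP/(2·TP+FP+FN).
blight: TP=9, FP=0+1+3=4, FN=2+2+1=5 → 18/27 = 0.6667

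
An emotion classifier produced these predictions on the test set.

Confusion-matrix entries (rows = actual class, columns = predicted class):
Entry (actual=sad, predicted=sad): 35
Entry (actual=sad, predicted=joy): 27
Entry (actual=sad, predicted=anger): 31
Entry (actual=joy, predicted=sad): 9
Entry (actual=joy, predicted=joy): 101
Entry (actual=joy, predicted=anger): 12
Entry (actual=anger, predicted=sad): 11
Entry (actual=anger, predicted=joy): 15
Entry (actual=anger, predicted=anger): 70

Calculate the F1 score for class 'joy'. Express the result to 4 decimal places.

Take TP from the diagonal, FP from the rest of the 'joy' prediction marginal, FN from the rest of the 'joy' actual marginal.
F1 score = 2·TP/(2·TP+FP+FN).
joy: TP=101, FP=27+15=42, FN=9+12=21 → 202/265 = 0.76226

0.7623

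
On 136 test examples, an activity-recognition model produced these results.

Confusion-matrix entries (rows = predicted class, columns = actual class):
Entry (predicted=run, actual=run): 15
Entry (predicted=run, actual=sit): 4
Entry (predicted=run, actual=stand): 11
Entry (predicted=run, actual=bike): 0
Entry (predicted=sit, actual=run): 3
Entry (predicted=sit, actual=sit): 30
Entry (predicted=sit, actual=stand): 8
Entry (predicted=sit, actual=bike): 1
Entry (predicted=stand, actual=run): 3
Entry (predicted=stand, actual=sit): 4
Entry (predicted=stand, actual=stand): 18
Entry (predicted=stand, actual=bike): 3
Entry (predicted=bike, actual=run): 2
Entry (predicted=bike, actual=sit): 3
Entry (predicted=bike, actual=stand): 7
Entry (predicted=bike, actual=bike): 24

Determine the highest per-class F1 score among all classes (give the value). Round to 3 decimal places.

0.750

Per-class F1 score (2·TP/(2·TP+FP+FN)):
  run: TP=15, FP=4+11+0=15, FN=3+3+2=8 → 30/53 = 0.5660
  sit: TP=30, FP=3+8+1=12, FN=4+4+3=11 → 60/83 = 0.7229
  stand: TP=18, FP=3+4+3=10, FN=11+8+7=26 → 36/72 = 0.5000
  bike: TP=24, FP=2+3+7=12, FN=0+1+3=4 → 48/64 = 0.7500
Highest is class 'bike' with F1 score = 0.750.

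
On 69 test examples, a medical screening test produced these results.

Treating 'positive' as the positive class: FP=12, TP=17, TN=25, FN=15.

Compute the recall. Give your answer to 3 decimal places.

Recall = TP/(TP+FN) = 17/(17+15) = 17/32 = 0.531

0.531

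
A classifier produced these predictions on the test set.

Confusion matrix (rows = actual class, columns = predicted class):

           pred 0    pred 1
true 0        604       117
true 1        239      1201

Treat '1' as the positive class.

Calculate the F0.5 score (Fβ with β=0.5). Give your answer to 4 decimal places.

0.8947

Fβ = (1+β²)·TP / ((1+β²)·TP + β²·FN + FP), with β²=1/4
= 1.25·1201 / (1.25·1201 + 0.25·239 + 117) = 0.8947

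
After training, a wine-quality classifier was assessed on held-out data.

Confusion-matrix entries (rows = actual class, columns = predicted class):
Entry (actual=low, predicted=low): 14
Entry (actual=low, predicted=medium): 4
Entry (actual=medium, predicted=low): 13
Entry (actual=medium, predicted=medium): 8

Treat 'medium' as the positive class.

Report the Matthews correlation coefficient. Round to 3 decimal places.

MCC = (TP·TN − FP·FN) / √((TP+FP)(TP+FN)(TN+FP)(TN+FN))
Numerator = 8·14 − 4·13 = 60
Denominator = √(12·21·18·27) = √122472 = 349.9600
MCC = 60 / 349.9600 = 0.171

0.171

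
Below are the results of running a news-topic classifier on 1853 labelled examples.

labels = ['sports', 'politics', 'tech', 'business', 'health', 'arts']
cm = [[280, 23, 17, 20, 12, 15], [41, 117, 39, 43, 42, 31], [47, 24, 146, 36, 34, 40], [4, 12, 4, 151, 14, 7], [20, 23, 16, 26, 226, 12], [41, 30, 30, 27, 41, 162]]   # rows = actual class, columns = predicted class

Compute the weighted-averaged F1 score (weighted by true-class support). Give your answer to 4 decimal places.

Per-class F1 score (2·TP/(2·TP+FP+FN)):
  sports: TP=280, FP=41+47+4+20+41=153, FN=23+17+20+12+15=87 → 560/800 = 0.70000
  politics: TP=117, FP=23+24+12+23+30=112, FN=41+39+43+42+31=196 → 234/542 = 0.43173
  tech: TP=146, FP=17+39+4+16+30=106, FN=47+24+36+34+40=181 → 292/579 = 0.50432
  business: TP=151, FP=20+43+36+26+27=152, FN=4+12+4+14+7=41 → 302/495 = 0.61010
  health: TP=226, FP=12+42+34+14+41=143, FN=20+23+16+26+12=97 → 452/692 = 0.65318
  arts: TP=162, FP=15+31+40+7+12=105, FN=41+30+30+27+41=169 → 324/598 = 0.54181
Weighted-F1 score = Σ (supportᵢ/N)·F1 scoreᵢ with N=1853: (367/1853)·0.70000 + (313/1853)·0.43173 + (327/1853)·0.50432 + (192/1853)·0.61010 + (323/1853)·0.65318 + (331/1853)·0.54181 = 0.5744

0.5744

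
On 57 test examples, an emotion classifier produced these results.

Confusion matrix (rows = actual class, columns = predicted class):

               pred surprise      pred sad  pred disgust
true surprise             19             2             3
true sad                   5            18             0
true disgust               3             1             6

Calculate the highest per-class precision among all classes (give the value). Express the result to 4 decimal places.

Per-class precision (TP/(TP+FP)):
  surprise: TP=19, FP=5+3=8 → 19/27 = 0.70370
  sad: TP=18, FP=2+1=3 → 18/21 = 0.85714
  disgust: TP=6, FP=3+0=3 → 6/9 = 0.66667
Highest is class 'sad' with precision = 0.8571.

0.8571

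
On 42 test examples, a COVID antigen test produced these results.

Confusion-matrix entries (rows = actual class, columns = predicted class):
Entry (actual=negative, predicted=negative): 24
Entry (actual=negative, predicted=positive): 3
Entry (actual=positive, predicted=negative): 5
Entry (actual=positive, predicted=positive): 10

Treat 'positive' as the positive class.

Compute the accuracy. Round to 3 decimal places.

0.810

Accuracy = (TP+TN)/N = (10+24)/42 = 0.810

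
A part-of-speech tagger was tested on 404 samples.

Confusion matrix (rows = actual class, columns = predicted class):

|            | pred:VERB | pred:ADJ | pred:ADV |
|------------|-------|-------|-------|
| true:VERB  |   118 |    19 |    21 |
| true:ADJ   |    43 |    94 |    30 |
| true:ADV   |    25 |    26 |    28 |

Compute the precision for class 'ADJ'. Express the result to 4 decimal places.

0.6763

One-vs-rest for 'ADJ': TP = diagonal; FP = other classes predicted 'ADJ'; FN = 'ADJ' predicted as other.
precision = TP/(TP+FP).
ADJ: TP=94, FP=19+26=45 → 94/139 = 0.67626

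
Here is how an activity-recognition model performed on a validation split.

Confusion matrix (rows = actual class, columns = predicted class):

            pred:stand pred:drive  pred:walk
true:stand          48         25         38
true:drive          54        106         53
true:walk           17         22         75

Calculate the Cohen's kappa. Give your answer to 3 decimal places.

0.280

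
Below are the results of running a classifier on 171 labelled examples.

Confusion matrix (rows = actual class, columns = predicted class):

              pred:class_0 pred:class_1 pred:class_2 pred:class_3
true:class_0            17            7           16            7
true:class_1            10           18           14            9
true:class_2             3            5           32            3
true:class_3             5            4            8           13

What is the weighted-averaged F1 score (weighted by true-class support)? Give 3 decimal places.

0.456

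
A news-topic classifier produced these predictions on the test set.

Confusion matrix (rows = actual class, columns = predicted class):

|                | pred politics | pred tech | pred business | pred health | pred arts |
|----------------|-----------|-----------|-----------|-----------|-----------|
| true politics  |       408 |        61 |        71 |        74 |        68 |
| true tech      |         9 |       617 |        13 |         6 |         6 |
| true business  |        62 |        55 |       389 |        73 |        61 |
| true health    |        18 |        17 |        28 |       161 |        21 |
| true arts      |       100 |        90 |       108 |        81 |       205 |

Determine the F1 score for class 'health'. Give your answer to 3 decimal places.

0.503

Treat 'health' as positive and all other classes as negative.
F1 score = 2·TP/(2·TP+FP+FN).
health: TP=161, FP=74+6+73+81=234, FN=18+17+28+21=84 → 322/640 = 0.5031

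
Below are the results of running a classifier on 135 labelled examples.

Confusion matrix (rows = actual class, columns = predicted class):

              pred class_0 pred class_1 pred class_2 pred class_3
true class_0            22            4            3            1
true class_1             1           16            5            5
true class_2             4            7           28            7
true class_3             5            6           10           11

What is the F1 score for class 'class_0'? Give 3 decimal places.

0.710

Take TP from the diagonal, FP from the rest of the 'class_0' prediction marginal, FN from the rest of the 'class_0' actual marginal.
F1 score = 2·TP/(2·TP+FP+FN).
class_0: TP=22, FP=1+4+5=10, FN=4+3+1=8 → 44/62 = 0.7097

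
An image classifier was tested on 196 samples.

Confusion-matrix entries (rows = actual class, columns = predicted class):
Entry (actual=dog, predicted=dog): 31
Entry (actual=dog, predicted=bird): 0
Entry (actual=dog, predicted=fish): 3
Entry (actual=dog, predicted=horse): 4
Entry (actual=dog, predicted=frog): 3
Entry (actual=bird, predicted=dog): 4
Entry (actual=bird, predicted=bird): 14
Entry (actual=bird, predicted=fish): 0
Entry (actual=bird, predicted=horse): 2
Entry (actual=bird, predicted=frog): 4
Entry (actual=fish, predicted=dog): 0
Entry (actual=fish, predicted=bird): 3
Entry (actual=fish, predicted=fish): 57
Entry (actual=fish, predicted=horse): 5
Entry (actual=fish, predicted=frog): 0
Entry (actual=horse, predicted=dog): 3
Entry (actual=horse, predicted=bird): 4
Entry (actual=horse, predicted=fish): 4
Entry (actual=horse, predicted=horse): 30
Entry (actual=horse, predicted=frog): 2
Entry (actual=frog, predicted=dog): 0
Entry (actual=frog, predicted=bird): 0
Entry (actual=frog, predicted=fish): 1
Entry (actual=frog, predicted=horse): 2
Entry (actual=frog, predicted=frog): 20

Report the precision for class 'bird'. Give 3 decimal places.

0.667

precision = TP/(TP+FP).
bird: TP=14, FP=0+3+4+0=7 → 14/21 = 0.6667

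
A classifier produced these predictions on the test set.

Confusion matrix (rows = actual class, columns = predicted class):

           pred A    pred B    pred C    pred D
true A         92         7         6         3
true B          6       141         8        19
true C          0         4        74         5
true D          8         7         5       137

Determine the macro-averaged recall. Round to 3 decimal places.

Per-class recall (TP/(TP+FN)):
  A: TP=92, FN=7+6+3=16 → 92/108 = 0.8519
  B: TP=141, FN=6+8+19=33 → 141/174 = 0.8103
  C: TP=74, FN=0+4+5=9 → 74/83 = 0.8916
  D: TP=137, FN=8+7+5=20 → 137/157 = 0.8726
Macro-recall = mean = (0.8519 + 0.8103 + 0.8916 + 0.8726) / 4 = 0.857

0.857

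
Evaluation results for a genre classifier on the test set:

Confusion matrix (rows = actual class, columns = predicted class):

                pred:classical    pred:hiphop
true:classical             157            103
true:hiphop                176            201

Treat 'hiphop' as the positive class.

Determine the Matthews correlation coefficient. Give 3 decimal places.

MCC = (TP·TN − FP·FN) / √((TP+FP)(TP+FN)(TN+FP)(TN+FN))
Numerator = 201·157 − 103·176 = 13429
Denominator = √(304·377·260·333) = √9922760640 = 99613.0546
MCC = 13429 / 99613.0546 = 0.135

0.135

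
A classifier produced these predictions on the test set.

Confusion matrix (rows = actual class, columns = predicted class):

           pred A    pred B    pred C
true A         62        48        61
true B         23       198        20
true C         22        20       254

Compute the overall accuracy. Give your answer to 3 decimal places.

Accuracy = trace / total = (62+198+254=514) / 708 = 514/708 = 0.726

0.726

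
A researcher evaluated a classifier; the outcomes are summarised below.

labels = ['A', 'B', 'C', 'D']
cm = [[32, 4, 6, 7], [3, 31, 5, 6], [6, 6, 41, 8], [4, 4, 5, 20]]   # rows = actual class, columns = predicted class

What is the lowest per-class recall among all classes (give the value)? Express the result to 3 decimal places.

0.606

Per-class recall (TP/(TP+FN)):
  A: TP=32, FN=4+6+7=17 → 32/49 = 0.6531
  B: TP=31, FN=3+5+6=14 → 31/45 = 0.6889
  C: TP=41, FN=6+6+8=20 → 41/61 = 0.6721
  D: TP=20, FN=4+4+5=13 → 20/33 = 0.6061
Lowest is class 'D' with recall = 0.606.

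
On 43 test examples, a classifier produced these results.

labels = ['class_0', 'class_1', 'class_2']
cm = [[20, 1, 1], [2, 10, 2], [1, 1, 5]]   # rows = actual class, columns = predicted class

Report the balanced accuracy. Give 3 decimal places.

Balanced accuracy = mean of per-class recall.
  class_0: recall = 20/22 = 0.9091
  class_1: recall = 10/14 = 0.7143
  class_2: recall = 5/7 = 0.7143
Mean = (0.9091 + 0.7143 + 0.7143) / 3 = 0.779

0.779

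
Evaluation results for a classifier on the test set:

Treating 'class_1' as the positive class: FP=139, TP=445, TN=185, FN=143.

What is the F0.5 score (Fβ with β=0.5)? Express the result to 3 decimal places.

Fβ = (1+β²)·TP / ((1+β²)·TP + β²·FN + FP), with β²=1/4
= 1.25·445 / (1.25·445 + 0.25·143 + 139) = 0.761

0.761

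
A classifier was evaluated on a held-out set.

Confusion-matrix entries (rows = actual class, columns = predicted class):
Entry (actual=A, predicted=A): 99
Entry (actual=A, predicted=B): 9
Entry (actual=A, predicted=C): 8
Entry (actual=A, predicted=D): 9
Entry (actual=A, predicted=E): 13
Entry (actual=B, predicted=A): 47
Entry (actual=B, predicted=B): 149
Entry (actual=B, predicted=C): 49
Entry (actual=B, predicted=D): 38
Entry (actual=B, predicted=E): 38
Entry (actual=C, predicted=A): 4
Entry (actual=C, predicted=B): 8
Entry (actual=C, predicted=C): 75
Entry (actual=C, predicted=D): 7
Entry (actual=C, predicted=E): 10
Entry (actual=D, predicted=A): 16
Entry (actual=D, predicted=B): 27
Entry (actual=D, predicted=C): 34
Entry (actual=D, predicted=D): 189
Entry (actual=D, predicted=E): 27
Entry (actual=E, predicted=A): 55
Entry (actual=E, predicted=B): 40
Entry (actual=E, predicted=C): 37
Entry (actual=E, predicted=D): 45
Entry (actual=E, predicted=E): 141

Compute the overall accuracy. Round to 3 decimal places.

Accuracy = trace / total = (99+149+75+189+141=653) / 1174 = 653/1174 = 0.556

0.556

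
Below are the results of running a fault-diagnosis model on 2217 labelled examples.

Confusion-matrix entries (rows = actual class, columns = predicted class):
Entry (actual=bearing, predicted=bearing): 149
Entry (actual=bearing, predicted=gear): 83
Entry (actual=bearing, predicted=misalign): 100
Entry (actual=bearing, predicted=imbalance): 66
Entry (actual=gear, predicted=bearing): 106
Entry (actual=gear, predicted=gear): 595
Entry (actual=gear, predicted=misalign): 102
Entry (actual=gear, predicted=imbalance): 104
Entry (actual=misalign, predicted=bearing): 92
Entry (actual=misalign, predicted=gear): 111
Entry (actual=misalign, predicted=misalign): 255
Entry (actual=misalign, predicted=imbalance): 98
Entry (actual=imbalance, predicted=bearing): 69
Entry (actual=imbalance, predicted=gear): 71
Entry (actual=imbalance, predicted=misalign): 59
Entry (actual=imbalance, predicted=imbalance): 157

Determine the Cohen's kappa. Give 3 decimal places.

Observed agreement pₒ = trace/N = 1156/2217 = 0.5214
Expected agreement pₑ = Σ (rowᵢ·colᵢ)/N² = (398·416 + 907·860 + 556·516 + 356·425)/2217² = 0.2815
κ = (pₒ − pₑ)/(1 − pₑ) = (0.5214 − 0.2815)/(1 − 0.2815) = 0.334

0.334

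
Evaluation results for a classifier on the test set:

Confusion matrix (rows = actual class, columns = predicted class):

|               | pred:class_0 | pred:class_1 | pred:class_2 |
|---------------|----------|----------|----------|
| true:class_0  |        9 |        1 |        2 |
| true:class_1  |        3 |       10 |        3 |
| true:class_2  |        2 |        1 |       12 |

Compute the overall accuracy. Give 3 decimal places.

Accuracy = trace / total = (9+10+12=31) / 43 = 31/43 = 0.721

0.721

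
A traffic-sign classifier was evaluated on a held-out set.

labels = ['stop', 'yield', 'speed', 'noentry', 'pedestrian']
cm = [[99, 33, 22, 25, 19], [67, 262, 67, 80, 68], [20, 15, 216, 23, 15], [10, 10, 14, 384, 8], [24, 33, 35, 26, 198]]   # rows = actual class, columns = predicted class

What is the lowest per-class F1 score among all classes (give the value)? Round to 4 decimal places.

Per-class F1 score (2·TP/(2·TP+FP+FN)):
  stop: TP=99, FP=67+20+10+24=121, FN=33+22+25+19=99 → 198/418 = 0.47368
  yield: TP=262, FP=33+15+10+33=91, FN=67+67+80+68=282 → 524/897 = 0.58417
  speed: TP=216, FP=22+67+14+35=138, FN=20+15+23+15=73 → 432/643 = 0.67185
  noentry: TP=384, FP=25+80+23+26=154, FN=10+10+14+8=42 → 768/964 = 0.79668
  pedestrian: TP=198, FP=19+68+15+8=110, FN=24+33+35+26=118 → 396/624 = 0.63462
Lowest is class 'stop' with F1 score = 0.4737.

0.4737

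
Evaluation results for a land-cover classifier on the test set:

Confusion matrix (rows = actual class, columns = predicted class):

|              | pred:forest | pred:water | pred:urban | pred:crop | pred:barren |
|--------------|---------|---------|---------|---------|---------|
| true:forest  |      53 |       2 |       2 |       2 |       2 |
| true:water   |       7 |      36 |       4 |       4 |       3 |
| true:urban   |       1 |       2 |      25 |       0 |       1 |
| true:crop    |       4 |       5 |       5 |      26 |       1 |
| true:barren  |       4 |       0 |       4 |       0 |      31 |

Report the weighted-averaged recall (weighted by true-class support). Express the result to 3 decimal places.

0.763

Per-class recall (TP/(TP+FN)):
  forest: TP=53, FN=2+2+2+2=8 → 53/61 = 0.8689
  water: TP=36, FN=7+4+4+3=18 → 36/54 = 0.6667
  urban: TP=25, FN=1+2+0+1=4 → 25/29 = 0.8621
  crop: TP=26, FN=4+5+5+1=15 → 26/41 = 0.6341
  barren: TP=31, FN=4+0+4+0=8 → 31/39 = 0.7949
Weighted-recall = Σ (supportᵢ/N)·recallᵢ with N=224: (61/224)·0.8689 + (54/224)·0.6667 + (29/224)·0.8621 + (41/224)·0.6341 + (39/224)·0.7949 = 0.763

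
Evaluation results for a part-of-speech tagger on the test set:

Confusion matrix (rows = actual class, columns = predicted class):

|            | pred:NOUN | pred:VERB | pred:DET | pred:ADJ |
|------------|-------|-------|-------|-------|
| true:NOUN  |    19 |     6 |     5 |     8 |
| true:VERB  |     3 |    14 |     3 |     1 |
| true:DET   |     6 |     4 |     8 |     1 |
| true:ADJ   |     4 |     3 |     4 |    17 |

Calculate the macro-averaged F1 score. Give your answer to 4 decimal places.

Per-class F1 score (2·TP/(2·TP+FP+FN)):
  NOUN: TP=19, FP=3+6+4=13, FN=6+5+8=19 → 38/70 = 0.54286
  VERB: TP=14, FP=6+4+3=13, FN=3+3+1=7 → 28/48 = 0.58333
  DET: TP=8, FP=5+3+4=12, FN=6+4+1=11 → 16/39 = 0.41026
  ADJ: TP=17, FP=8+1+1=10, FN=4+3+4=11 → 34/55 = 0.61818
Macro-F1 score = mean = (0.54286 + 0.58333 + 0.41026 + 0.61818) / 4 = 0.5387

0.5387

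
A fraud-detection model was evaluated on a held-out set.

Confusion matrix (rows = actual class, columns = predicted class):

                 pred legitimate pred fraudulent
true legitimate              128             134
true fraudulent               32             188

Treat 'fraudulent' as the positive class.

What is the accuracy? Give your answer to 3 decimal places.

0.656

Accuracy = (TP+TN)/N = (188+128)/482 = 0.656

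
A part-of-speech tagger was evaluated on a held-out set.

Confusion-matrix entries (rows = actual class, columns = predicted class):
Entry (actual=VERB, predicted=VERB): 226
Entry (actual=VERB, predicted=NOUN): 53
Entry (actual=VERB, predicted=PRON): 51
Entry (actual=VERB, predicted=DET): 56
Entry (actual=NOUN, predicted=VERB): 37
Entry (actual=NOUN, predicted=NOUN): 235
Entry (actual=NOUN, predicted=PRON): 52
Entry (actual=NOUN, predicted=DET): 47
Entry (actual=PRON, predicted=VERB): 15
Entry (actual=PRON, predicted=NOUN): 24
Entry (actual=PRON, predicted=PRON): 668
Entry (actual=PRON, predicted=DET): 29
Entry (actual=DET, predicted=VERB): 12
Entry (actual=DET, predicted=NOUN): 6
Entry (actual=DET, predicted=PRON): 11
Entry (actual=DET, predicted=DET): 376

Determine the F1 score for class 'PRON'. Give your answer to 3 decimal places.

0.880

F1 score = 2·TP/(2·TP+FP+FN).
PRON: TP=668, FP=51+52+11=114, FN=15+24+29=68 → 1336/1518 = 0.8801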